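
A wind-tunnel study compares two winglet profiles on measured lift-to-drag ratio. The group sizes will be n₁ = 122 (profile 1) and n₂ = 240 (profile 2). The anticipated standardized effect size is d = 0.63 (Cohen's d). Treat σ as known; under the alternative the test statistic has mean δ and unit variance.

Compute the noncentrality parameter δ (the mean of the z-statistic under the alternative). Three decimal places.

δ = d / √(1/n₁ + 1/n₂) = 0.63 / √(1/122 + 1/240) = 5.6659

δ ≈ 5.666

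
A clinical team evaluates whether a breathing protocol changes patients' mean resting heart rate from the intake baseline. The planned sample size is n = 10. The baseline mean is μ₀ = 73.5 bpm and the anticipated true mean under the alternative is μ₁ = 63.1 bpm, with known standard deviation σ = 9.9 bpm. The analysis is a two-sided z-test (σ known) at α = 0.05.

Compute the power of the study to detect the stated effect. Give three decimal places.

Power ≈ 0.913

Standardized effect: d = |μ₁ − μ₀| / σ = |63.1 − 73.5| / 9.9 = 1.0505
Noncentrality parameter: δ = d·√n = 1.0505 × √10 = 3.3220
Critical value for a two-sided test at α = 0.05: z_{α/2} = 1.960.
Power = Φ(δ − 1.960) + Φ(−δ − 1.960) = Φ(1.362) + Φ(-5.282) = 0.9134 + 0.0000 = 0.9134.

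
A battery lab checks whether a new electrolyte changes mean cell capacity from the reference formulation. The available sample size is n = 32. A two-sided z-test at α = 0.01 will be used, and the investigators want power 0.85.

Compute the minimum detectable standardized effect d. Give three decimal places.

d ≈ 0.639

Required noncentrality: δ = z_{0.005} + z_{0.15} = 2.576 + 1.036 = 3.612.
(Lower-tail contribution to power is negligible for δ > 0.)
δ = d·√n ⇒ d = δ/√n = 3.612/√32 = 0.6386.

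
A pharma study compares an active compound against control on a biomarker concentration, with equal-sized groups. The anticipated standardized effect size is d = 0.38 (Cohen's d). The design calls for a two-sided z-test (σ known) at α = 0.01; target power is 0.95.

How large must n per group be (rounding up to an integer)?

n = 247 per group

For power 0.95 need Φ(δ − z_{0.005}) = 0.95, so δ = z_{0.005} + z_{0.05} = 2.576 + 1.645 = 4.221.
(For δ > 0 the lower-tail rejection region contributes negligibly to power, so the one-term inversion is standard.)
δ = d·√(n/2) ⇒ n = 2(δ/d)² = 2 × (4.221 / 0.38)² = 246.73.
Rounding up, n = 247 per group.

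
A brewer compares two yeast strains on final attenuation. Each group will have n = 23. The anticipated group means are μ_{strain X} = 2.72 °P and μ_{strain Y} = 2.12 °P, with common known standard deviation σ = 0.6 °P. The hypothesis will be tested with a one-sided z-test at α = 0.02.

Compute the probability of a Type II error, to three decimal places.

Standardized effect: d = |μ_{strain X} − μ_{strain Y}| / σ = |2.72 − 2.12| / 0.6 = 1.0000
Noncentrality parameter: δ = d·√(n/2) = 1.0000 × √(23/2) = 3.3912
Critical value for a one-sided test at α = 0.02: z_α = 2.054.
Power = P(Z > 2.054 − δ) = Φ(1.337) = 0.9095.
Type II error: β = 1 − power = 1 − 0.9095 = 0.0905.

β ≈ 0.091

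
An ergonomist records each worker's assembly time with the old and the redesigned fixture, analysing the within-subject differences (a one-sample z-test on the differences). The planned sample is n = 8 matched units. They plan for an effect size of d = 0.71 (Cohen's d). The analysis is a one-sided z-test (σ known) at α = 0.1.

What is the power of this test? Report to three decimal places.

Power ≈ 0.766

Noncentrality parameter: δ = d·√n = 0.71 × √8 = 2.0082
One-sided α = 0.1 → critical value z_{0.1} = 1.282.
Power = Φ(δ − 1.282) = Φ(0.727) = 0.7663.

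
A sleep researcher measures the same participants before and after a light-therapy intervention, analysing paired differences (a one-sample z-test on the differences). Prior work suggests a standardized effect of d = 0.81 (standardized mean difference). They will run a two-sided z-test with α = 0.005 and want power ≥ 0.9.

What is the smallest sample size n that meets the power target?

For power 0.9 need Φ(δ − z_{0.0025}) = 0.9, so δ = z_{0.0025} + z_{0.10} = 2.807 + 1.282 = 4.089.
(Ignoring the negligible lower-tail rejection probability gives the usual closed-form inversion.)
δ = d·√n ⇒ n = (δ/d)² = (4.089 / 0.81)² = 25.48.
Rounding up, n = 26.

n = 26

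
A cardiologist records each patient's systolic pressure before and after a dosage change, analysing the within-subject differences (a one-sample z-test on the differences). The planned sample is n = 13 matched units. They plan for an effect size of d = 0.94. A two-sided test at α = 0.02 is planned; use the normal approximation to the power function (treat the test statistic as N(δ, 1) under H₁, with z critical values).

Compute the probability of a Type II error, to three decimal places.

Noncentrality parameter: δ = d·√n = 0.94 × √13 = 3.3892
Two-sided α = 0.02 → critical value z_{0.01} = 2.326.
Power = Φ(δ − 2.326) + Φ(−δ − 2.326) = Φ(1.063) + Φ(-5.716) = 0.8561 + 0.0000 = 0.8561.
Type II error: β = 1 − power = 1 − 0.8561 = 0.1439.

β ≈ 0.144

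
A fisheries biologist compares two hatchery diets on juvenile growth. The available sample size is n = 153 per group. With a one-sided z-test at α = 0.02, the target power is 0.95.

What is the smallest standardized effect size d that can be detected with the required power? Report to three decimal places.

d ≈ 0.423

Required noncentrality: δ = z_{0.02} + z_{0.05} = 2.054 + 1.645 = 3.699.
δ = d·√(n/2) ⇒ d = δ/√(n/2) = 3.699/√(153/2) = 0.4229.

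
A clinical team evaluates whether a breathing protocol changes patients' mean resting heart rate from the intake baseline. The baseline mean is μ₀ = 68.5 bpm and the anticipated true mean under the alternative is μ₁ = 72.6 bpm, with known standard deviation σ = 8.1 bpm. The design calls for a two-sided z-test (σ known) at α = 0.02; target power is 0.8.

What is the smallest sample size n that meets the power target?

n = 40

Standardized effect: d = |μ₁ − μ₀| / σ = |72.6 − 68.5| / 8.1 = 0.5062
Set Φ(δ − 2.326) = 0.8; then δ − 2.326 = Φ⁻¹(0.8) = 0.842, giving δ = 3.168.
(The Φ(−δ − z_{α/2}) term is vanishingly small for δ > 0 and is dropped in the standard sample-size formula.)
δ = d·√n ⇒ n = (δ/d)² = (3.168 / 0.5062)² = 39.17.
Rounding up, n = 40.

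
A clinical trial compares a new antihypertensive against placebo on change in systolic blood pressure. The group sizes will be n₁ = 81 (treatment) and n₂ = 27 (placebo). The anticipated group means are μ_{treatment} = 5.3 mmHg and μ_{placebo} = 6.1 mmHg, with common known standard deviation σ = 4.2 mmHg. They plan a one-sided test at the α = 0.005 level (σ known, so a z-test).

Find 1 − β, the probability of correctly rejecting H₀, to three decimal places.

Standardized effect: d = |μ_{treatment} − μ_{placebo}| / σ = |5.3 − 6.1| / 4.2 = 0.1905
Noncentrality parameter: δ = d / √(1/n₁ + 1/n₂) = 0.1905 / √(1/81 + 1/27) = 0.8571
One-sided α = 0.005 → critical value z_{0.005} = 2.576.
Power = Φ(δ − 2.576) = Φ(-1.719) = 0.0428.

Power ≈ 0.043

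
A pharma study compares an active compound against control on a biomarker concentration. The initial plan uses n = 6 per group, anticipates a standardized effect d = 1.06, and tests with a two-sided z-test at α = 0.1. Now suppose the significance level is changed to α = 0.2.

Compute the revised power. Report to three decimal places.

Power ≈ 0.711

δ = d·√(n/2) = 1.06 × √(6/2) = 1.8360 (unchanged). New critical value: z_{0.1} = 1.282.
Revised power = Φ(δ − 1.282) + Φ(−δ − 1.282) = Φ(0.554) + Φ(-3.118) = 0.7104 + 0.0009 = 0.7113.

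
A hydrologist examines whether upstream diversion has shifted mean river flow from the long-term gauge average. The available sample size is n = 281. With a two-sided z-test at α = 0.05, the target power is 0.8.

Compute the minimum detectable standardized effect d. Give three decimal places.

d ≈ 0.167

Need Φ(δ − 1.960) = 0.8, so δ = 1.960 + 0.842 = 2.802.
(Lower-tail contribution to power is negligible for δ > 0.)
δ = d·√n ⇒ d = δ/√n = 2.802/√281 = 0.1671.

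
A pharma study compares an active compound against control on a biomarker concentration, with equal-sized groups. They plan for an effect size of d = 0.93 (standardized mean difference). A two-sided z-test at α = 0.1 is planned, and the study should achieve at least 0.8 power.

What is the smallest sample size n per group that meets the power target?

n = 15 per group

For power 0.8 need Φ(δ − z_{0.05}) = 0.8, so δ = z_{0.05} + z_{0.20} = 1.645 + 0.842 = 2.486.
(The Φ(−δ − z_{α/2}) term is vanishingly small for δ > 0 and is dropped in the standard sample-size formula.)
δ = d·√(n/2) ⇒ n = 2(δ/d)² = 2 × (2.486 / 0.93)² = 14.30.
Round up to the next whole unit.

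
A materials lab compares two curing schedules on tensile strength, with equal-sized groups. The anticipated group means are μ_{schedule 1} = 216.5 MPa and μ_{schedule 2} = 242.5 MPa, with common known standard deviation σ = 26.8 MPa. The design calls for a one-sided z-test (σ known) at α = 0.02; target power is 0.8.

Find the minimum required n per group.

n = 18 per group

Standardized effect: d = |μ_{schedule 1} − μ_{schedule 2}| / σ = |216.5 − 242.5| / 26.8 = 0.9701
For power 0.8 need Φ(δ − z_{0.02}) = 0.8, so δ = z_{0.02} + z_{0.20} = 2.054 + 0.842 = 2.895.
δ = d·√(n/2) ⇒ n = 2(δ/d)² = 2 × (2.895 / 0.9701)² = 17.81.
Rounding up, n = 18 per group.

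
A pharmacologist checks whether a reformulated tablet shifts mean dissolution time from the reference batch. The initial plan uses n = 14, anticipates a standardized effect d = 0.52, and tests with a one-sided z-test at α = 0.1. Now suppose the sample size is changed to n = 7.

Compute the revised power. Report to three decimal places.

With n = 7: δ = d·√n = 0.52 × √7 = 1.3758. Critical value z_{0.1} = 1.282.
Revised power = P(Z > 1.282 − δ) = Φ(0.094) = 0.5375.

Power ≈ 0.538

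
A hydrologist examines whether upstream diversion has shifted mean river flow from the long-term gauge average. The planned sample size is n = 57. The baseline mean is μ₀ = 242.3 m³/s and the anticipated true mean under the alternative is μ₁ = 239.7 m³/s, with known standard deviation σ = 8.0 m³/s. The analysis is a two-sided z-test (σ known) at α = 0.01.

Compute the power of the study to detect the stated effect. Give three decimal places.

Standardized effect: d = |μ₁ − μ₀| / σ = |239.7 − 242.3| / 8.0 = 0.3250
Noncentrality parameter: δ = d·√n = 0.3250 × √57 = 2.4537
Two-sided α = 0.01 → critical value z_{0.005} = 2.576.
Power = Φ(δ − 2.576) + Φ(−δ − 2.576) = Φ(-0.122) + Φ(-5.030) = 0.4514 + 0.0000 = 0.4514.

Power ≈ 0.451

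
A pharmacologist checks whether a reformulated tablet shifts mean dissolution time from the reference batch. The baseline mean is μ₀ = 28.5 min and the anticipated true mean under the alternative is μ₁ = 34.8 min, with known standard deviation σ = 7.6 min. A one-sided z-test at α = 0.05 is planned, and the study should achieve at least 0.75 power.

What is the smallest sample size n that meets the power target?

n = 8

Standardized effect: d = |μ₁ − μ₀| / σ = |34.8 − 28.5| / 7.6 = 0.8289
Set Φ(δ − 1.645) = 0.75; then δ − 1.645 = Φ⁻¹(0.75) = 0.674, giving δ = 2.319.
δ = d·√n ⇒ n = (δ/d)² = (2.319 / 0.8289)² = 7.83.
Rounding up, n = 8.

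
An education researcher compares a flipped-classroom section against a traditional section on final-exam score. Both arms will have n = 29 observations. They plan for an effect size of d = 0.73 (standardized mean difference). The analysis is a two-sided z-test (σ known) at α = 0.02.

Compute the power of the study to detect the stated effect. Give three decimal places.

Power ≈ 0.675

Noncentrality parameter: δ = d·√(n/2) = 0.73 × √(29/2) = 2.7798
Two-sided α = 0.02 → critical value z_{0.01} = 2.326.
Power = Φ(δ − 2.326) + Φ(−δ − 2.326) = Φ(0.453) + Φ(-5.106) = 0.6749 + 0.0000 = 0.6749.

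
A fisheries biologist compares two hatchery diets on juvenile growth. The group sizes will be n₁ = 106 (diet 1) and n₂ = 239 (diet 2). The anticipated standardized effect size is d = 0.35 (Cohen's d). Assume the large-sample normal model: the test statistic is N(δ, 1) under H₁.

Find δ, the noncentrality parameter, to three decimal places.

The noncentrality parameter scales effect size by the design's sample-size factor: δ = d / √(1/n₁ + 1/n₂) = 0.35 / √(1/106 + 1/239) = 2.9992

δ ≈ 2.999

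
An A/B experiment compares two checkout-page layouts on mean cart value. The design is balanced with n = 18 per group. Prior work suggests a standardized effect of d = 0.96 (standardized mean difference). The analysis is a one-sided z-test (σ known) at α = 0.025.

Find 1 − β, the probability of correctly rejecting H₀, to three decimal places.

Noncentrality parameter: δ = d·√(n/2) = 0.96 × √(18/2) = 2.8800
Critical value for a one-sided test at α = 0.025: z_α = 1.960.
Power = Φ(δ − 1.960) = Φ(0.920) = 0.8212.

Power ≈ 0.821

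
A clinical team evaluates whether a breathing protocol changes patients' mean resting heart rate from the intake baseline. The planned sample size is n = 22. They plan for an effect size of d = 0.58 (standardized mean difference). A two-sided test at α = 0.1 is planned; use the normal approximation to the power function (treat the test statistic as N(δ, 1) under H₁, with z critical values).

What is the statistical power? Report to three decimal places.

Power ≈ 0.859

Noncentrality parameter: δ = d·√n = 0.58 × √22 = 2.7204
Critical value for a two-sided test at α = 0.1: z_{α/2} = 1.645.
Power = Φ(δ − 1.645) + Φ(−δ − 1.645) = Φ(1.076) + Φ(-4.365) = 0.8589 + 0.0000 = 0.8590.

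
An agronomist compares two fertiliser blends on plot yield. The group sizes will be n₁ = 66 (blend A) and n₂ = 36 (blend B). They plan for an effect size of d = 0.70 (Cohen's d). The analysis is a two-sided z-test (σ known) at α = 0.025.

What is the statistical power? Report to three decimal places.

Noncentrality parameter: δ = d / √(1/n₁ + 1/n₂) = 0.70 / √(1/66 + 1/36) = 3.3785
Critical value for a two-sided test at α = 0.025: z_{α/2} = 2.241.
Power = Φ(δ − 2.241) + Φ(−δ − 2.241) = Φ(1.137) + Φ(-5.620) = 0.8722 + 0.0000 = 0.8722.

Power ≈ 0.872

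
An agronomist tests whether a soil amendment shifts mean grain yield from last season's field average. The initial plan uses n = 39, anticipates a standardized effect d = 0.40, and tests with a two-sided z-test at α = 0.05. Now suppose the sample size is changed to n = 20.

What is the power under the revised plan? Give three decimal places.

With n = 20: δ = d·√n = 0.40 × √20 = 1.7889. Critical value z_{0.025} = 1.960.
Revised power = Φ(δ − 1.960) + Φ(−δ − 1.960) = Φ(-0.171) + Φ(-3.749) = 0.4321 + 0.0001 = 0.4322.

Power ≈ 0.432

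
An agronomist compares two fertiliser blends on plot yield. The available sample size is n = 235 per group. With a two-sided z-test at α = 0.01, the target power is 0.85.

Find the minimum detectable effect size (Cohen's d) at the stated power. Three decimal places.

d ≈ 0.333

Need Φ(δ − 2.576) = 0.85, so δ = 2.576 + 1.036 = 3.612.
(The second rejection-region term Φ(−δ − z_{α/2}) is negligible and dropped.)
δ = d·√(n/2) ⇒ d = δ/√(n/2) = 3.612/√(235/2) = 0.3332.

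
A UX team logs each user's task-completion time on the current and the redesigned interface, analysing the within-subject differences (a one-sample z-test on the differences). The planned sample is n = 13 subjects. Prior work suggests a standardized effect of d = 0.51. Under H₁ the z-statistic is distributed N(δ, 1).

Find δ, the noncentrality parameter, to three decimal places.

The noncentrality parameter scales effect size by the design's sample-size factor: δ = d·√n = 0.51 × √13 = 1.8388

δ ≈ 1.839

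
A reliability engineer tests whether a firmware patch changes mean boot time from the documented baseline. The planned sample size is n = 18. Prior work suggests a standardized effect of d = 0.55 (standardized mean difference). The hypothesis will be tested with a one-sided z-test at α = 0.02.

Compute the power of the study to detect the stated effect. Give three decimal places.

Noncentrality parameter: δ = d·√n = 0.55 × √18 = 2.3335
One-sided α = 0.02 → critical value z_{0.02} = 2.054.
Power = Φ(δ − 2.054) = Φ(0.280) = 0.6101.

Power ≈ 0.610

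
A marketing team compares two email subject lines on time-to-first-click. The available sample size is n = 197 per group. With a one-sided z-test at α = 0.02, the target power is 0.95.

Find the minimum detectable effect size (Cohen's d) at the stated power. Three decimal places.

d ≈ 0.373

Required noncentrality: δ = z_{0.02} + z_{0.05} = 2.054 + 1.645 = 3.699.
δ = d·√(n/2) ⇒ d = δ/√(n/2) = 3.699/√(197/2) = 0.3727.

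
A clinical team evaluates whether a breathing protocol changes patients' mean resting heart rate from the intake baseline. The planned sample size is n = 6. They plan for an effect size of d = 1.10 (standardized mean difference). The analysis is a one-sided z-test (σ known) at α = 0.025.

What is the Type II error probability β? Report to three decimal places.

Noncentrality parameter: δ = d·√n = 1.10 × √6 = 2.6944
One-sided α = 0.025 → critical value z_{0.025} = 1.960.
Power = Φ(δ − 1.960) = Φ(0.734) = 0.7687.
Type II error: β = 1 − power = 1 − 0.7687 = 0.2313.

β ≈ 0.231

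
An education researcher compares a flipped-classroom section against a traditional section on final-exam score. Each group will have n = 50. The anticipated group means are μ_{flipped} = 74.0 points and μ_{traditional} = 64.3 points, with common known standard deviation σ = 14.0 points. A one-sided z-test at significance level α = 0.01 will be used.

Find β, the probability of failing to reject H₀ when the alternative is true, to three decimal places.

Standardized effect: d = |μ_{flipped} − μ_{traditional}| / σ = |74.0 − 64.3| / 14.0 = 0.6929
Noncentrality parameter: δ = d·√(n/2) = 0.6929 × √(50/2) = 3.4643
Critical value for a one-sided test at α = 0.01: z_α = 2.326.
Power = P(Z > 2.326 − δ) = Φ(1.138) = 0.8724.
Type II error: β = 1 − power = 1 − 0.8724 = 0.1276.

β ≈ 0.128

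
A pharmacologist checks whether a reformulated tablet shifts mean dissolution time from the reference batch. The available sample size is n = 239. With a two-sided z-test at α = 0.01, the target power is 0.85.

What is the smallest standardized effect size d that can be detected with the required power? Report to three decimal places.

Need Φ(δ − 2.576) = 0.85, so δ = 2.576 + 1.036 = 3.612.
(Lower-tail contribution to power is negligible for δ > 0.)
δ = d·√n ⇒ d = δ/√n = 3.612/√239 = 0.2337.

d ≈ 0.234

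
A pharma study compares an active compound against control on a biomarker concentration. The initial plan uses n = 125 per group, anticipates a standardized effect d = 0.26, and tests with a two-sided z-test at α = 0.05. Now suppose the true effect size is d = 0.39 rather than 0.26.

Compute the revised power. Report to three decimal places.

With d = 0.39: δ = d·√(n/2) = 0.39 × √(125/2) = 3.0832. Critical value z_{0.025} = 1.960.
Revised power = Φ(δ − 1.960) + Φ(−δ − 1.960) = Φ(1.123) + Φ(-5.043) = 0.8693 + 0.0000 = 0.8693.

Power ≈ 0.869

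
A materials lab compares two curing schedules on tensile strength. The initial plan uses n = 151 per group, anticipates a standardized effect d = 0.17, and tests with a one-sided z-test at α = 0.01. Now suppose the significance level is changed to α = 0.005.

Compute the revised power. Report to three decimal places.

δ = d·√(n/2) = 0.17 × √(151/2) = 1.4771 (unchanged). New critical value: z_{0.005} = 2.576.
Revised power = Φ(δ − 2.576) = Φ(-1.099) = 0.1360.

Power ≈ 0.136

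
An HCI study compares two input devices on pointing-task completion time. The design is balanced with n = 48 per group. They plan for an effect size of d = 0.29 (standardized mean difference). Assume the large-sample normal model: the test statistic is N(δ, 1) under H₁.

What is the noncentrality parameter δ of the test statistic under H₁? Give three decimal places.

δ ≈ 1.421

δ = d·√(n/2) = 0.29 × √(48/2) = 1.4207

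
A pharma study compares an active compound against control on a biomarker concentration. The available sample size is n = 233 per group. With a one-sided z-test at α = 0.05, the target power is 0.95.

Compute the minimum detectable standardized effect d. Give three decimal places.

d ≈ 0.305

Need Φ(δ − 1.645) = 0.95, so δ = 1.645 + 1.645 = 3.290.
δ = d·√(n/2) ⇒ d = δ/√(n/2) = 3.290/√(233/2) = 0.3048.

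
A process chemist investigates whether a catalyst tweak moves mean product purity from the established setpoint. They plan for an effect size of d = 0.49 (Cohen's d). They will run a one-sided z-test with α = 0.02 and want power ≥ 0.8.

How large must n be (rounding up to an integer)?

For power 0.8 need Φ(δ − z_{0.02}) = 0.8, so δ = z_{0.02} + z_{0.20} = 2.054 + 0.842 = 2.895.
δ = d·√n ⇒ n = (δ/d)² = (2.895 / 0.49)² = 34.92.
Round up to the next whole unit.

n = 35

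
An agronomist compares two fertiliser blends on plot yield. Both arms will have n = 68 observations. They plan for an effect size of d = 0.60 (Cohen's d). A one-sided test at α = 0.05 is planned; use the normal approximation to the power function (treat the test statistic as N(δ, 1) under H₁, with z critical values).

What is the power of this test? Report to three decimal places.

Noncentrality parameter: δ = d·√(n/2) = 0.60 × √(68/2) = 3.4986
One-sided α = 0.05 → critical value z_{0.05} = 1.645.
Power = Φ(δ − 1.645) = Φ(1.854) = 0.9681.

Power ≈ 0.968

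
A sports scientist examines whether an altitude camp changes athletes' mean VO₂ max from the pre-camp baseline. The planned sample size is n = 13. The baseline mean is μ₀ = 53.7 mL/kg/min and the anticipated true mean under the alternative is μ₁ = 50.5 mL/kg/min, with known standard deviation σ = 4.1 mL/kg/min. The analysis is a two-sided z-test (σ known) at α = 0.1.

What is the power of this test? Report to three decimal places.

Standardized effect: d = |μ₁ − μ₀| / σ = |50.5 − 53.7| / 4.1 = 0.7805
Noncentrality parameter: δ = d·√n = 0.7805 × √13 = 2.8141
Two-sided α = 0.1 → critical value z_{0.05} = 1.645.
Power = Φ(δ − 1.645) + Φ(−δ − 1.645) = Φ(1.169) + Φ(-4.459) = 0.8788 + 0.0000 = 0.8788.

Power ≈ 0.879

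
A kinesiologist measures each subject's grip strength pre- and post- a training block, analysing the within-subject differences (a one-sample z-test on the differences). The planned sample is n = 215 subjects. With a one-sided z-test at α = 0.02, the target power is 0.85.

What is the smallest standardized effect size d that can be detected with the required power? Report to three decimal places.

Required noncentrality: δ = z_{0.02} + z_{0.15} = 2.054 + 1.036 = 3.090.
δ = d·√n ⇒ d = δ/√n = 3.090/√215 = 0.2107.

d ≈ 0.211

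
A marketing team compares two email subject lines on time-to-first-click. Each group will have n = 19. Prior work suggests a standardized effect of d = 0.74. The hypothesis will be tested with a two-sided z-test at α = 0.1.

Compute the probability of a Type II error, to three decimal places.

Noncentrality parameter: δ = d·√(n/2) = 0.74 × √(19/2) = 2.2808
Two-sided α = 0.1 → critical value z_{0.05} = 1.645.
Power = Φ(δ − 1.645) + Φ(−δ − 1.645) = Φ(0.636) + Φ(-3.926) = 0.7376 + 0.0000 = 0.7376.
Type II error: β = 1 − power = 1 − 0.7376 = 0.2624.

β ≈ 0.262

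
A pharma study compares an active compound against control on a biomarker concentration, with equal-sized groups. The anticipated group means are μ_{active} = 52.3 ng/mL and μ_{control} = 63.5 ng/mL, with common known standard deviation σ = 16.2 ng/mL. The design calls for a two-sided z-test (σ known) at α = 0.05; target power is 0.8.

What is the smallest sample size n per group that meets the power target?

n = 33 per group

Standardized effect: d = |μ_{active} − μ_{control}| / σ = |52.3 − 63.5| / 16.2 = 0.6914
Set Φ(δ − 1.960) = 0.8; then δ − 1.960 = Φ⁻¹(0.8) = 0.842, giving δ = 2.802.
(The Φ(−δ − z_{α/2}) term is vanishingly small for δ > 0 and is dropped in the standard sample-size formula.)
δ = d·√(n/2) ⇒ n = 2(δ/d)² = 2 × (2.802 / 0.6914)² = 32.84.
Rounding up, n = 33 per group.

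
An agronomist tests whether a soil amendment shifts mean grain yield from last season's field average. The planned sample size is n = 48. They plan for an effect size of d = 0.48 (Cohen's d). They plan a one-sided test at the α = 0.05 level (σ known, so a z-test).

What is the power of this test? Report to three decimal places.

Power ≈ 0.954

Noncentrality parameter: λ = d·√n = 0.48 × √48 = 3.3255
One-sided α = 0.05 → critical value z_{0.05} = 1.645.
Power = P(Z > 1.645 − λ) = Φ(1.681) = 0.9536.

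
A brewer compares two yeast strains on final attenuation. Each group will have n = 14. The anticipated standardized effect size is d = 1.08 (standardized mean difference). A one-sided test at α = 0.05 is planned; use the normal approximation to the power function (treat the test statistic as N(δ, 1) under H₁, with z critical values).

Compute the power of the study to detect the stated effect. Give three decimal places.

Power ≈ 0.887

Noncentrality parameter: λ = d·√(n/2) = 1.08 × √(14/2) = 2.8574
Critical value for a one-sided test at α = 0.05: z_α = 1.645.
Power = Φ(λ − 1.645) = Φ(1.213) = 0.8874.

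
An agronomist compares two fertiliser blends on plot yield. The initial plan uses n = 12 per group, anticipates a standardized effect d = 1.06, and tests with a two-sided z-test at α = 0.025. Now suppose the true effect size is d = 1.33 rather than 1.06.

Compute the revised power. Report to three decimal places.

With d = 1.33: δ = d·√(n/2) = 1.33 × √(12/2) = 3.2578. Critical value z_{0.0125} = 2.241.
Revised power = Φ(δ − 2.241) + Φ(−δ − 2.241) = Φ(1.016) + Φ(-5.499) = 0.8453 + 0.0000 = 0.8453.

Power ≈ 0.845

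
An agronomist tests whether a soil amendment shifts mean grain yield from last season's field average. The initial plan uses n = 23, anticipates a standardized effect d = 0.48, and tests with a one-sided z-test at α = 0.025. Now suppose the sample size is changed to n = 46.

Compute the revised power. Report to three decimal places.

Power ≈ 0.902

With n = 46: δ = d·√n = 0.48 × √46 = 3.2555. Critical value z_{0.025} = 1.960.
Revised power = P(Z > 1.960 − δ) = Φ(1.296) = 0.9024.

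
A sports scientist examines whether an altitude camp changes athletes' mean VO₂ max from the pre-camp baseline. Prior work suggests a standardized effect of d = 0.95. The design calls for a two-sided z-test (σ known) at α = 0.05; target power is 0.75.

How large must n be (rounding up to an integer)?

Set Φ(δ − 1.960) = 0.75; then δ − 1.960 = Φ⁻¹(0.75) = 0.674, giving δ = 2.634.
(For δ > 0 the lower-tail rejection region contributes negligibly to power, so the one-term inversion is standard.)
δ = d·√n ⇒ n = (δ/d)² = (2.634 / 0.95)² = 7.69.
Rounding up, n = 8.

n = 8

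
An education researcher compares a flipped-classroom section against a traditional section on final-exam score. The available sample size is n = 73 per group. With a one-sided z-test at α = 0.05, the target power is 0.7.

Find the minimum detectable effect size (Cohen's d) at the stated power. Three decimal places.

Required noncentrality: δ = z_{0.05} + z_{0.30} = 1.645 + 0.524 = 2.169.
δ = d·√(n/2) ⇒ d = δ/√(n/2) = 2.169/√(73/2) = 0.3591.

d ≈ 0.359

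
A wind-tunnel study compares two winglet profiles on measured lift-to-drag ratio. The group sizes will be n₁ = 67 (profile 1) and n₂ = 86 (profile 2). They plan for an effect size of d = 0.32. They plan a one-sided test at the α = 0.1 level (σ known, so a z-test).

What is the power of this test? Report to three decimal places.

Power ≈ 0.752

Noncentrality parameter: δ = d / √(1/n₁ + 1/n₂) = 0.32 / √(1/67 + 1/86) = 1.9638
One-sided α = 0.1 → critical value z_{0.1} = 1.282.
Power = P(Z > 1.282 − δ) = Φ(0.682) = 0.7524.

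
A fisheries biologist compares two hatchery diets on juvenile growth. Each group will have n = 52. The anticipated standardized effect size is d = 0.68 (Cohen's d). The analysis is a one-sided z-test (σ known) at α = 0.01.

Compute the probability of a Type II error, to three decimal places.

Noncentrality parameter: δ = d·√(n/2) = 0.68 × √(52/2) = 3.4673
One-sided α = 0.01 → critical value z_{0.01} = 2.326.
Power = P(Z > 2.326 − δ) = Φ(1.141) = 0.8731.
Type II error: β = 1 − power = 1 − 0.8731 = 0.1269.

β ≈ 0.127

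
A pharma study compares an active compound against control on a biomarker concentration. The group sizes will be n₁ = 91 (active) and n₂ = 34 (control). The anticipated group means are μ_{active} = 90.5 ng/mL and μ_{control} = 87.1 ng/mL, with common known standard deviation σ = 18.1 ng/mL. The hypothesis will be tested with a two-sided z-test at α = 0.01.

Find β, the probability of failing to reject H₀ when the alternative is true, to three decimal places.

Standardized effect: d = |μ_{active} − μ_{control}| / σ = |90.5 − 87.1| / 18.1 = 0.1878
Noncentrality parameter: δ = d / √(1/n₁ + 1/n₂) = 0.1878 / √(1/91 + 1/34) = 0.9346
Two-sided α = 0.01 → critical value z_{0.005} = 2.576.
Power = Φ(δ − 2.576) + Φ(−δ − 2.576) = Φ(-1.641) + Φ(-3.510) = 0.0504 + 0.0002 = 0.0506.
Type II error: β = 1 − power = 1 − 0.0506 = 0.9494.

β ≈ 0.949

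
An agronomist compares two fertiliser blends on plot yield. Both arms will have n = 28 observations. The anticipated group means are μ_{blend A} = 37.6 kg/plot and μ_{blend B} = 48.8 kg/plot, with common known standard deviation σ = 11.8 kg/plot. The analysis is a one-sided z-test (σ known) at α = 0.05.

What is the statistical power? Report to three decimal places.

Standardized effect: d = |μ_{blend A} − μ_{blend B}| / σ = |37.6 − 48.8| / 11.8 = 0.9492
Noncentrality parameter: δ = d·√(n/2) = 0.9492 × √(28/2) = 3.5514
Critical value for a one-sided test at α = 0.05: z_α = 1.645.
Power = P(Z > 1.645 − δ) = Φ(1.907) = 0.9717.

Power ≈ 0.972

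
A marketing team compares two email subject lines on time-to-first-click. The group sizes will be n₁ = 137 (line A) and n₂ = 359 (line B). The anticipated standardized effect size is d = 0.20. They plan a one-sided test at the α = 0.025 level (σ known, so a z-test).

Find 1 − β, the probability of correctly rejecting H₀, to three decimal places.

Power ≈ 0.513

Noncentrality parameter: δ = d / √(1/n₁ + 1/n₂) = 0.20 / √(1/137 + 1/359) = 1.9916
One-sided α = 0.025 → critical value z_{0.025} = 1.960.
Power = Φ(δ − 1.960) = Φ(0.032) = 0.5126.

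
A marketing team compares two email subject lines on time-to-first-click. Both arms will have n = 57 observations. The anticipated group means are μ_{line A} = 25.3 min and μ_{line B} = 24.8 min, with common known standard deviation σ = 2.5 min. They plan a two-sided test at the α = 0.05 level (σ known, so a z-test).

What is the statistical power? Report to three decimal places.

Standardized effect: d = |μ_{line A} − μ_{line B}| / σ = |25.3 − 24.8| / 2.5 = 0.2000
Noncentrality parameter: δ = d·√(n/2) = 0.2000 × √(57/2) = 1.0677
Critical value for a two-sided test at α = 0.05: z_{α/2} = 1.960.
Power = Φ(δ − 1.960) + Φ(−δ − 1.960) = Φ(-0.892) + Φ(-3.028) = 0.1861 + 0.0012 = 0.1874.

Power ≈ 0.187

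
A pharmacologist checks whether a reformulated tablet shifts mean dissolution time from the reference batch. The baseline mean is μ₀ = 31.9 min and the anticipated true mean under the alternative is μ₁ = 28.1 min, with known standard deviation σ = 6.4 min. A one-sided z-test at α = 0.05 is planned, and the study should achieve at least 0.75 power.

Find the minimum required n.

n = 16

Standardized effect: d = |μ₁ − μ₀| / σ = |28.1 − 31.9| / 6.4 = 0.5937
Set Φ(δ − 1.645) = 0.75; then δ − 1.645 = Φ⁻¹(0.75) = 0.674, giving δ = 2.319.
δ = d·√n ⇒ n = (δ/d)² = (2.319 / 0.5937)² = 15.26.
Rounding up, n = 16.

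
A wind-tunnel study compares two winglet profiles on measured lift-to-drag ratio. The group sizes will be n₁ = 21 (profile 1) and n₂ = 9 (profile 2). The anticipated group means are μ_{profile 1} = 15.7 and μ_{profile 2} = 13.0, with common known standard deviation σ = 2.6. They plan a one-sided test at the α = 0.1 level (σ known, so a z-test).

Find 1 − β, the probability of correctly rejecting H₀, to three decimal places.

Power ≈ 0.907

Standardized effect: d = |μ_{profile 1} − μ_{profile 2}| / σ = |15.7 − 13.0| / 2.6 = 1.0385
Noncentrality parameter: δ = d / √(1/n₁ + 1/n₂) = 1.0385 / √(1/21 + 1/9) = 2.6065
Critical value for a one-sided test at α = 0.1: z_α = 1.282.
Power = P(Z > 1.282 − δ) = Φ(1.325) = 0.9074.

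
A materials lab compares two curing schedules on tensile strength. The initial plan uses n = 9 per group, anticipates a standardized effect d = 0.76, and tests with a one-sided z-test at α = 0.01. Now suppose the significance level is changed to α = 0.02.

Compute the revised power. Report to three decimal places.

Power ≈ 0.329

δ = d·√(n/2) = 0.76 × √(9/2) = 1.6122 (unchanged). New critical value: z_{0.02} = 2.054.
Revised power = P(Z > 2.054 − δ) = Φ(-0.442) = 0.3294.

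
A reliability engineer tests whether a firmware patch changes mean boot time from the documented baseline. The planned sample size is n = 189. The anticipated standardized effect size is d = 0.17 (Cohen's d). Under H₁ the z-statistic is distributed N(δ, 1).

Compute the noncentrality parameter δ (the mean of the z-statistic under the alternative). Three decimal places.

δ ≈ 2.337

The noncentrality parameter scales effect size by the design's sample-size factor: δ = d·√n = 0.17 × √189 = 2.3371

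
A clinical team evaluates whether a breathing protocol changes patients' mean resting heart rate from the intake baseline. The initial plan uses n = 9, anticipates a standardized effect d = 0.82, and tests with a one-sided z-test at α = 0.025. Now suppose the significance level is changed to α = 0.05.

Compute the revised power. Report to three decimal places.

δ = d·√n = 0.82 × √9 = 2.4600 (unchanged). New critical value: z_{0.05} = 1.645.
Revised power = Φ(δ − 1.645) = Φ(0.815) = 0.7925.

Power ≈ 0.793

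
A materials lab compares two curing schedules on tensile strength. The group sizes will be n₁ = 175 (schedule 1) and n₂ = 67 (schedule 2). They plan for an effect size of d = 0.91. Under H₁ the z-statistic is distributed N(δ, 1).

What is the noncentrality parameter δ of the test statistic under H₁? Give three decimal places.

δ ≈ 6.334

δ = d / √(1/n₁ + 1/n₂) = 0.91 / √(1/175 + 1/67) = 6.3342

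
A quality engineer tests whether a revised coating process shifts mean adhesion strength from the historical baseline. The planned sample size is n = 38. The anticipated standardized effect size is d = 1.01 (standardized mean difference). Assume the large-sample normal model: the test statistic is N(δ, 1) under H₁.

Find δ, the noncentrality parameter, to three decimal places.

δ ≈ 6.226

The noncentrality parameter scales effect size by the design's sample-size factor: δ = d·√n = 1.01 × √38 = 6.2261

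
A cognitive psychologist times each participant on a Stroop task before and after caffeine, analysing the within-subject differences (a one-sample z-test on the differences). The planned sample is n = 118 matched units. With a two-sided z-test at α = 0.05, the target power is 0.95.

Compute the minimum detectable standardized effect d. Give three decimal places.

Need Φ(δ − 1.960) = 0.95, so δ = 1.960 + 1.645 = 3.605.
(The second rejection-region term Φ(−δ − z_{α/2}) is negligible and dropped.)
δ = d·√n ⇒ d = δ/√n = 3.605/√118 = 0.3319.

d ≈ 0.332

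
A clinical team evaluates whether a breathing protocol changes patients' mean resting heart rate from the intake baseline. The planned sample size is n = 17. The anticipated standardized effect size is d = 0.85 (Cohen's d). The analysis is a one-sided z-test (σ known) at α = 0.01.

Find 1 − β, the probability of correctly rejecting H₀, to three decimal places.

Power ≈ 0.881

Noncentrality parameter: δ = d·√n = 0.85 × √17 = 3.5046
Critical value for a one-sided test at α = 0.01: z_α = 2.326.
Power = P(Z > 2.326 − δ) = Φ(1.178) = 0.8807.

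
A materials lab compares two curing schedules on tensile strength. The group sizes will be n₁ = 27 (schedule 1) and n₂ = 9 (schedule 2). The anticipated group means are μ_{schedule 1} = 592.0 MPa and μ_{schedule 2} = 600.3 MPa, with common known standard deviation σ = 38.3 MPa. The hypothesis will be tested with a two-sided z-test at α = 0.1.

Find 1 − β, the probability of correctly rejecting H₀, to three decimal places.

Standardized effect: d = |μ_{schedule 1} − μ_{schedule 2}| / σ = |592.0 − 600.3| / 38.3 = 0.2167
Noncentrality parameter: δ = d / √(1/n₁ + 1/n₂) = 0.2167 / √(1/27 + 1/9) = 0.5630
Critical value for a two-sided test at α = 0.1: z_{α/2} = 1.645.
Power = Φ(δ − 1.645) + Φ(−δ − 1.645) = Φ(-1.082) + Φ(-2.208) = 0.1397 + 0.0136 = 0.1533.

Power ≈ 0.153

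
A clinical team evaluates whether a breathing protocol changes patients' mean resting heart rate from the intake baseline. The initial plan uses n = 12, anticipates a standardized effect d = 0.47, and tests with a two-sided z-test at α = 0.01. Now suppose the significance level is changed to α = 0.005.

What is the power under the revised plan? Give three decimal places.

Power ≈ 0.119

δ = d·√n = 0.47 × √12 = 1.6281 (unchanged). New critical value: z_{0.0025} = 2.807.
Revised power = Φ(δ − 2.807) + Φ(−δ − 2.807) = Φ(-1.179) + Φ(-4.435) = 0.1192 + 0.0000 = 0.1192.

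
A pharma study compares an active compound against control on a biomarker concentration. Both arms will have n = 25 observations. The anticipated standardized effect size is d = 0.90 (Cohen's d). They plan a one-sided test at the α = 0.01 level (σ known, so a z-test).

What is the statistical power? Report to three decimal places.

Power ≈ 0.804

Noncentrality parameter: δ = d·√(n/2) = 0.90 × √(25/2) = 3.1820
Critical value for a one-sided test at α = 0.01: z_α = 2.326.
Power = Φ(δ − 2.326) = Φ(0.856) = 0.8039.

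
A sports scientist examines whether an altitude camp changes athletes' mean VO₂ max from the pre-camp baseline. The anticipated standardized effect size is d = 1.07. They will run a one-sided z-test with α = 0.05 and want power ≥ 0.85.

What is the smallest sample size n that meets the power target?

n = 7

For power 0.85 need Φ(δ − z_{0.05}) = 0.85, so δ = z_{0.05} + z_{0.15} = 1.645 + 1.036 = 2.681.
δ = d·√n ⇒ n = (δ/d)² = (2.681 / 1.07)² = 6.28.
Rounding up, n = 7.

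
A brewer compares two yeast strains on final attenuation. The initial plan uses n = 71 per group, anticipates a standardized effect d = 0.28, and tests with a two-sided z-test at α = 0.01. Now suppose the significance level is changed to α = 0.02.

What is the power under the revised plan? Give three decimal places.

Power ≈ 0.255

δ = d·√(n/2) = 0.28 × √(71/2) = 1.6683 (unchanged). New critical value: z_{0.01} = 2.326.
Revised power = Φ(δ − 2.326) + Φ(−δ − 2.326) = Φ(-0.658) + Φ(-3.995) = 0.2553 + 0.0000 = 0.2553.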